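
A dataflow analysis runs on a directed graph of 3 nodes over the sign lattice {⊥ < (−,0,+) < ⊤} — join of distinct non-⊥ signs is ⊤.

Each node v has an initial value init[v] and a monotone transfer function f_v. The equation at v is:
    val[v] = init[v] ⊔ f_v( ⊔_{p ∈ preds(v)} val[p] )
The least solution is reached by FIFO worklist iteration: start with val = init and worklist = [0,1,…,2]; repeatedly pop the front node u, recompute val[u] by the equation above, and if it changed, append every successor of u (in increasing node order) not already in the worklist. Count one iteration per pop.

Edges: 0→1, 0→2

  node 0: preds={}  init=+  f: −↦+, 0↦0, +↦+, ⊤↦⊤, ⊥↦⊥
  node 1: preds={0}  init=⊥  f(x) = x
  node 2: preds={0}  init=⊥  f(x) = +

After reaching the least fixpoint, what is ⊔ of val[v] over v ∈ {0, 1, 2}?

+

Trace (3 dequeues):
  [1] u=0 | in ⊥ | out + | ==
  [2] u=1 | in + | out + | prev ⊥ | push {}
  [3] u=2 | in + | out + | prev ⊥ | push {}

Converged values:
  [0] +
  [1] +
  [2] +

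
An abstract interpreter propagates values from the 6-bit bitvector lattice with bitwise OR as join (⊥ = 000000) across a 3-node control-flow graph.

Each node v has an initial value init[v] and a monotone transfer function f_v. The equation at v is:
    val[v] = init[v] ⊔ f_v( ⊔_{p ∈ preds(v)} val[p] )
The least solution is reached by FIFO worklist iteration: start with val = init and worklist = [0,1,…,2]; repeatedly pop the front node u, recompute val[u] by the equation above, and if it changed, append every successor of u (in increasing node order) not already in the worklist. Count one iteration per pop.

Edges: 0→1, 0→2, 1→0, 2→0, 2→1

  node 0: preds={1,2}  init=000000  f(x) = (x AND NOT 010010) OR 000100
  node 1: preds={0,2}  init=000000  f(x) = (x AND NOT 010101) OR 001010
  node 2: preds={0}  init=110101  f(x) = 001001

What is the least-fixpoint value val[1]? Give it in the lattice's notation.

101010

Iteration log — 6 steps:
  step 1. node 0  ⊔preds=110101  new=100101  old=000000  +wl: 
  step 2. node 1  ⊔preds=110101  new=101010  old=000000  +wl: 0
  step 3. node 2  ⊔preds=100101  new=111101  old=110101  +wl: 1
  step 4. node 0  ⊔preds=111111  new=101101  old=100101  +wl: 2
  step 5. node 1  ⊔preds=111101  new=101010  stable
  step 6. node 2  ⊔preds=101101  new=111101  stable

Least fixpoint reached:
  node 0: 101101
  node 1: 101010
  node 2: 111101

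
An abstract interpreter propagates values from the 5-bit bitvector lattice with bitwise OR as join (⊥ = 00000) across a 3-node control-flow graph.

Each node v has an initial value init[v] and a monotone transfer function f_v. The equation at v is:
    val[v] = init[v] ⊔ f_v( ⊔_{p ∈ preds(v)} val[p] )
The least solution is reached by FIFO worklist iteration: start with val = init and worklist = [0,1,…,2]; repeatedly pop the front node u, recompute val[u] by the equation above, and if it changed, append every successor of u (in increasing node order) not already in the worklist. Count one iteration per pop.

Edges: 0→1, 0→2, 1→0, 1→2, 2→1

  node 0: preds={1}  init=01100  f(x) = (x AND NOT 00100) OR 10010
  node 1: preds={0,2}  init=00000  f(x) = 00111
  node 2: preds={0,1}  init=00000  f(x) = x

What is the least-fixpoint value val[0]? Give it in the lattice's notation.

Trace (6 dequeues):
  [1] u=0 | in 00000 | out 11110 | prev 01100 | push {}
  [2] u=1 | in 11110 | out 00111 | prev 00000 | push {0}
  [3] u=2 | in 11111 | out 11111 | prev 00000 | push {1}
  [4] u=0 | in 00111 | out 11111 | prev 11110 | push {2}
  [5] u=1 | in 11111 | out 00111 | ==
  [6] u=2 | in 11111 | out 11111 | ==

Converged values:
  [0] 11111
  [1] 00111
  [2] 11111

11111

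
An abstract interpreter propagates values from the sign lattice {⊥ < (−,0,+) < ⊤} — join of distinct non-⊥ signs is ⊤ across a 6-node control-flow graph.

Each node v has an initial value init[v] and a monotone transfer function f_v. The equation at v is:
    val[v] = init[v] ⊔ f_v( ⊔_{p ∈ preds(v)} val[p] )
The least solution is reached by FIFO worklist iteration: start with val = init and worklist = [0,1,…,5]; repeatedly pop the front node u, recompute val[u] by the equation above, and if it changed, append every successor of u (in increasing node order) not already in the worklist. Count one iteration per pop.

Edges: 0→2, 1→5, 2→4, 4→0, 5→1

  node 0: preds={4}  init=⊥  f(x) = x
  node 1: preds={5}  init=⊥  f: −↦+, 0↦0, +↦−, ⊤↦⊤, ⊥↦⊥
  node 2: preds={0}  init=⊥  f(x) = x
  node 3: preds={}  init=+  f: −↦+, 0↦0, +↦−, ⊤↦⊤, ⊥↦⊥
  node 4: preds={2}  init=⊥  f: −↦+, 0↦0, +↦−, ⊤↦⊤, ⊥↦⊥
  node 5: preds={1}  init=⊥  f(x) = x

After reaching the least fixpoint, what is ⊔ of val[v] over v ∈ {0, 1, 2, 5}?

⊥

Worklist (6 pops):
  #1 pop 0: in=⊥ → ⊥ (no change)
  #2 pop 1: in=⊥ → ⊥ (no change)
  #3 pop 2: in=⊥ → ⊥ (no change)
  #4 pop 3: in=⊥ → + (no change)
  #5 pop 4: in=⊥ → ⊥ (no change)
  #6 pop 5: in=⊥ → ⊥ (no change)

Fixpoint:
  val[0] = ⊥
  val[1] = ⊥
  val[2] = ⊥
  val[3] = +
  val[4] = ⊥
  val[5] = ⊥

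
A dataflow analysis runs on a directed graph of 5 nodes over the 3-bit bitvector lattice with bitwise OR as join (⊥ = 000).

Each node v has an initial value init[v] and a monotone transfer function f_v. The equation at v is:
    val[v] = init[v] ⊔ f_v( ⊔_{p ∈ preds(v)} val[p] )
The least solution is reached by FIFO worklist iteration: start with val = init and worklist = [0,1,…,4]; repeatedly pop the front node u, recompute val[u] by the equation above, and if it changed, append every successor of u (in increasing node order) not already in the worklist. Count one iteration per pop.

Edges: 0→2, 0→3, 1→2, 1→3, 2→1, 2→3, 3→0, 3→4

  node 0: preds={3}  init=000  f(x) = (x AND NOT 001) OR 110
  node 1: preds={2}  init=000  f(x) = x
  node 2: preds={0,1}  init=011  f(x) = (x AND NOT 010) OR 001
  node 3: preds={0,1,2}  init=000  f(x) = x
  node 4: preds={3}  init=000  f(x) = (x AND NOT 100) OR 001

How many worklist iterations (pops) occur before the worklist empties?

9

Trace (9 dequeues):
  [1] u=0 | in 000 | out 110 | prev 000 | push {}
  [2] u=1 | in 011 | out 011 | prev 000 | push {}
  [3] u=2 | in 111 | out 111 | prev 011 | push {1}
  [4] u=3 | in 111 | out 111 | prev 000 | push {0}
  [5] u=4 | in 111 | out 011 | prev 000 | push {}
  [6] u=1 | in 111 | out 111 | prev 011 | push {2,3}
  [7] u=0 | in 111 | out 110 | ==
  [8] u=2 | in 111 | out 111 | ==
  [9] u=3 | in 111 | out 111 | ==

Converged values:
  [0] 110
  [1] 111
  [2] 111
  [3] 111
  [4] 011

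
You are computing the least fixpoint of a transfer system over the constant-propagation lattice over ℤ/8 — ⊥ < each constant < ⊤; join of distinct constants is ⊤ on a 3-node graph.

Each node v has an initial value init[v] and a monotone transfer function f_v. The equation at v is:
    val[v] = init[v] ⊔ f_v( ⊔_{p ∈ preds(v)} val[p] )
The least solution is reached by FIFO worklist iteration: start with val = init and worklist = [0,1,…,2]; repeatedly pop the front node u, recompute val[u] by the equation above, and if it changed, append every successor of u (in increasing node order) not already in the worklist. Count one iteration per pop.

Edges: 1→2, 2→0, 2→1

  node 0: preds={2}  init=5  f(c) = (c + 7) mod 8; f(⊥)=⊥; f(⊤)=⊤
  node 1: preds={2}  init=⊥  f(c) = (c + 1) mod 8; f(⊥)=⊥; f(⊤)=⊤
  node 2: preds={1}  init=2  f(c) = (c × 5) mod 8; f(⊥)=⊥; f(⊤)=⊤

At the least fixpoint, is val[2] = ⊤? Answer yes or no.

yes

Trace (6 dequeues):
  [1] u=0 | in 2 | out ⊤ | prev 5 | push {}
  [2] u=1 | in 2 | out 3 | prev ⊥ | push {}
  [3] u=2 | in 3 | out ⊤ | prev 2 | push {0,1}
  [4] u=0 | in ⊤ | out ⊤ | ==
  [5] u=1 | in ⊤ | out ⊤ | prev 3 | push {2}
  [6] u=2 | in ⊤ | out ⊤ | ==

Converged values:
  [0] ⊤
  [1] ⊤
  [2] ⊤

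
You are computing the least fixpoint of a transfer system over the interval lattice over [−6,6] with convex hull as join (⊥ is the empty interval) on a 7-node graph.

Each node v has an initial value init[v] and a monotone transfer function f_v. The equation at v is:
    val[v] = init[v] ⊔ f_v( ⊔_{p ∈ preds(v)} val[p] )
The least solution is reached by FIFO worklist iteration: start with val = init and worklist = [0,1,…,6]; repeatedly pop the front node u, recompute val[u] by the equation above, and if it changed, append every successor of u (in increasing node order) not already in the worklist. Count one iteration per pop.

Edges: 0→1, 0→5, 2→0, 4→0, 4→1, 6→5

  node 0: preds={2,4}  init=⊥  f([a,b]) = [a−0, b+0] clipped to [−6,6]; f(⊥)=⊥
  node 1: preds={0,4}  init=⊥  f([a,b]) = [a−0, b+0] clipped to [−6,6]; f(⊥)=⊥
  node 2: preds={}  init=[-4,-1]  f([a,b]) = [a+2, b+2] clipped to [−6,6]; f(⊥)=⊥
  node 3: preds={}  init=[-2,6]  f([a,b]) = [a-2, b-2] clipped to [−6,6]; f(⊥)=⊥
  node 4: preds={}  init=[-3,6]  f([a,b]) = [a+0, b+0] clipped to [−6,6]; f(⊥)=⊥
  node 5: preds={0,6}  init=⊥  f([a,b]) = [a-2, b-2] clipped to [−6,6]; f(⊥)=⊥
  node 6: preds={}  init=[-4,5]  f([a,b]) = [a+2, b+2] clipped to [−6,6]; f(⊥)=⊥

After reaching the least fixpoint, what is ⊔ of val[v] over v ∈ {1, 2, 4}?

Iteration log — 7 steps:
  step 1. node 0  ⊔preds=[-4,6]  new=[-4,6]  old=⊥  +wl: 
  step 2. node 1  ⊔preds=[-4,6]  new=[-4,6]  old=⊥  +wl: 
  step 3. node 2  ⊔preds=⊥  new=[-4,-1]  stable
  step 4. node 3  ⊔preds=⊥  new=[-2,6]  stable
  step 5. node 4  ⊔preds=⊥  new=[-3,6]  stable
  step 6. node 5  ⊔preds=[-4,6]  new=[-6,4]  old=⊥  +wl: 
  step 7. node 6  ⊔preds=⊥  new=[-4,5]  stable

Least fixpoint reached:
  node 0: [-4,6]
  node 1: [-4,6]
  node 2: [-4,-1]
  node 3: [-2,6]
  node 4: [-3,6]
  node 5: [-6,4]
  node 6: [-4,5]

[-4,6]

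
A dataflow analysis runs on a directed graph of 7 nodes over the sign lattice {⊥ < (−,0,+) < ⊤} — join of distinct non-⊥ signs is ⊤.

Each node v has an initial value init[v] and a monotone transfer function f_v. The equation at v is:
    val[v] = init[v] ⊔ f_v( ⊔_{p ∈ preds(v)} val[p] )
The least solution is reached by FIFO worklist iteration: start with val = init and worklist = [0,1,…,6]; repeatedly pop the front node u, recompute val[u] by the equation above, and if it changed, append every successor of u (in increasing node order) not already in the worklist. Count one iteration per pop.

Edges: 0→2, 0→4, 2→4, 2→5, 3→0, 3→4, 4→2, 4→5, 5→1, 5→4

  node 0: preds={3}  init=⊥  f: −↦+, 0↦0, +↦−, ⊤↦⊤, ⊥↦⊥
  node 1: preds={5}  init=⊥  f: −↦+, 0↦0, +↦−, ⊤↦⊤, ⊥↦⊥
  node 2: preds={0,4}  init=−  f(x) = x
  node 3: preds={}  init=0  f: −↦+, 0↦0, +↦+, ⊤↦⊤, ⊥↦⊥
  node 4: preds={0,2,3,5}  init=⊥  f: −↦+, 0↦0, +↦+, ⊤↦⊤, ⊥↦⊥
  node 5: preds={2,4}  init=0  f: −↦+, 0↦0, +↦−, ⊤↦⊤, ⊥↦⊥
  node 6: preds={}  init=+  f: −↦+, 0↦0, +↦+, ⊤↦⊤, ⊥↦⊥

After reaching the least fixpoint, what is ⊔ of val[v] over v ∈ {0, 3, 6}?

Trace (10 dequeues):
  [1] u=0 | in 0 | out 0 | prev ⊥ | push {}
  [2] u=1 | in 0 | out 0 | prev ⊥ | push {}
  [3] u=2 | in 0 | out ⊤ | prev − | push {}
  [4] u=3 | in ⊥ | out 0 | ==
  [5] u=4 | in ⊤ | out ⊤ | prev ⊥ | push {2}
  [6] u=5 | in ⊤ | out ⊤ | prev 0 | push {1,4}
  [7] u=6 | in ⊥ | out + | ==
  [8] u=2 | in ⊤ | out ⊤ | ==
  [9] u=1 | in ⊤ | out ⊤ | prev 0 | push {}
  [10] u=4 | in ⊤ | out ⊤ | ==

Converged values:
  [0] 0
  [1] ⊤
  [2] ⊤
  [3] 0
  [4] ⊤
  [5] ⊤
  [6] +

⊤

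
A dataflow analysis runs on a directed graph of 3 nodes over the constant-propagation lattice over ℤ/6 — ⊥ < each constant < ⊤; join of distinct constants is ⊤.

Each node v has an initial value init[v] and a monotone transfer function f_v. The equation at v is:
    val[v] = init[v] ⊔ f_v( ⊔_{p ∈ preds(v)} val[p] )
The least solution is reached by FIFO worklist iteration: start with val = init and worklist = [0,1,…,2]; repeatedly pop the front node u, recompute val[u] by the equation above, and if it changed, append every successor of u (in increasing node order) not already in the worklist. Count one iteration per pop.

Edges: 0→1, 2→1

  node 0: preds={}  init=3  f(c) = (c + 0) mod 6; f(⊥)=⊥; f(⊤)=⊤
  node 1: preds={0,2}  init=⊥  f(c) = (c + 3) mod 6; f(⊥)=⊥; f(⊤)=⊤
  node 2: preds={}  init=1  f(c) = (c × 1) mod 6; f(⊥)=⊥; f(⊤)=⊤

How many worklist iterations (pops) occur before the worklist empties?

Trace (3 dequeues):
  [1] u=0 | in ⊥ | out 3 | ==
  [2] u=1 | in ⊤ | out ⊤ | prev ⊥ | push {}
  [3] u=2 | in ⊥ | out 1 | ==

Converged values:
  [0] 3
  [1] ⊤
  [2] 1

3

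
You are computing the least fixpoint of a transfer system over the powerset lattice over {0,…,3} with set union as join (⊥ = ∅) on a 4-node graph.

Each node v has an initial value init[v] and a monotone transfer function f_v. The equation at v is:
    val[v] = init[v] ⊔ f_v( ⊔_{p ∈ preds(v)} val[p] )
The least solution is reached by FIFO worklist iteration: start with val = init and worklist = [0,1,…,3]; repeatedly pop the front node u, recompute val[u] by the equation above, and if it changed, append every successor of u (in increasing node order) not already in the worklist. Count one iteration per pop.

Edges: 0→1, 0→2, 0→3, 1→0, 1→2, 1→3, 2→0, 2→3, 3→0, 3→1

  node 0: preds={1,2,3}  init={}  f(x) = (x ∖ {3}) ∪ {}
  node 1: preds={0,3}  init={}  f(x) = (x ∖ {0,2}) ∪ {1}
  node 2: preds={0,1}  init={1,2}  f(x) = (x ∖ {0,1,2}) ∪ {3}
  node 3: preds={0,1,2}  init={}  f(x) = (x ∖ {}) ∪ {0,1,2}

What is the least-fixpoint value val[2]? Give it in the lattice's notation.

Iteration log — 9 steps:
  step 1. node 0  ⊔preds={1,2}  new={1,2}  old={}  +wl: 
  step 2. node 1  ⊔preds={1,2}  new={1}  old={}  +wl: 0
  step 3. node 2  ⊔preds={1,2}  new={1,2,3}  old={1,2}  +wl: 
  step 4. node 3  ⊔preds={1,2,3}  new={0,1,2,3}  old={}  +wl: 1
  step 5. node 0  ⊔preds={0,1,2,3}  new={0,1,2}  old={1,2}  +wl: 2,3
  step 6. node 1  ⊔preds={0,1,2,3}  new={1,3}  old={1}  +wl: 0
  step 7. node 2  ⊔preds={0,1,2,3}  new={1,2,3}  stable
  step 8. node 3  ⊔preds={0,1,2,3}  new={0,1,2,3}  stable
  step 9. node 0  ⊔preds={0,1,2,3}  new={0,1,2}  stable

Least fixpoint reached:
  node 0: {0,1,2}
  node 1: {1,3}
  node 2: {1,2,3}
  node 3: {0,1,2,3}

{1,2,3}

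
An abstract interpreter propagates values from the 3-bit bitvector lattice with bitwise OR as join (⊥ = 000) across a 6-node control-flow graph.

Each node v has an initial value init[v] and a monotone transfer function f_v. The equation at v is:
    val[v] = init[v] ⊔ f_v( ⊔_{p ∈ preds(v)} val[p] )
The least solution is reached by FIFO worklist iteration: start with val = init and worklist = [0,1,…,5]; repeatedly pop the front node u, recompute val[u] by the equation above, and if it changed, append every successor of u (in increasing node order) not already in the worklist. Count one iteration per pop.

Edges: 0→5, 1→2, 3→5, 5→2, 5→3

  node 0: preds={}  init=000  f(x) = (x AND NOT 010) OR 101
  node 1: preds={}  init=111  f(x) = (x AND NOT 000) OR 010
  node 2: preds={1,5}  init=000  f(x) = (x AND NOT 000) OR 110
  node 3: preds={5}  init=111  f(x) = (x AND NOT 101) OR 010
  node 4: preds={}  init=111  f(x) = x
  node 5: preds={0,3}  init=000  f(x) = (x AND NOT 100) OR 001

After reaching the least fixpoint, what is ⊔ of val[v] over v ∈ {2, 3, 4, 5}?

Iteration log — 8 steps:
  step 1. node 0  ⊔preds=000  new=101  old=000  +wl: 
  step 2. node 1  ⊔preds=000  new=111  stable
  step 3. node 2  ⊔preds=111  new=111  old=000  +wl: 
  step 4. node 3  ⊔preds=000  new=111  stable
  step 5. node 4  ⊔preds=000  new=111  stable
  step 6. node 5  ⊔preds=111  new=011  old=000  +wl: 2,3
  step 7. node 2  ⊔preds=111  new=111  stable
  step 8. node 3  ⊔preds=011  new=111  stable

Least fixpoint reached:
  node 0: 101
  node 1: 111
  node 2: 111
  node 3: 111
  node 4: 111
  node 5: 011

111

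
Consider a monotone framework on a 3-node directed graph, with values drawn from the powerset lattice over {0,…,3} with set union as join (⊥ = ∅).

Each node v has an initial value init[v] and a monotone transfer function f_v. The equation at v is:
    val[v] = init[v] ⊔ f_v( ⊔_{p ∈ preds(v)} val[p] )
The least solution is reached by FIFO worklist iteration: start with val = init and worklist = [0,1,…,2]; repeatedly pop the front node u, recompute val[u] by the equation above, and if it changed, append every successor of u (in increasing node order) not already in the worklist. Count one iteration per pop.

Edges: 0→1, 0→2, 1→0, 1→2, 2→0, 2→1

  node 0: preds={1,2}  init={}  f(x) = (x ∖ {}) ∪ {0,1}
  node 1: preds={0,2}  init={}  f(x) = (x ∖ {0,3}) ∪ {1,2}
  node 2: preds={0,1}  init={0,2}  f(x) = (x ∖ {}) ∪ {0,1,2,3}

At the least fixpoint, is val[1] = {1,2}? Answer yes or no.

yes

Trace (6 dequeues):
  [1] u=0 | in {0,2} | out {0,1,2} | prev {} | push {}
  [2] u=1 | in {0,1,2} | out {1,2} | prev {} | push {0}
  [3] u=2 | in {0,1,2} | out {0,1,2,3} | prev {0,2} | push {1}
  [4] u=0 | in {0,1,2,3} | out {0,1,2,3} | prev {0,1,2} | push {2}
  [5] u=1 | in {0,1,2,3} | out {1,2} | ==
  [6] u=2 | in {0,1,2,3} | out {0,1,2,3} | ==

Converged values:
  [0] {0,1,2,3}
  [1] {1,2}
  [2] {0,1,2,3}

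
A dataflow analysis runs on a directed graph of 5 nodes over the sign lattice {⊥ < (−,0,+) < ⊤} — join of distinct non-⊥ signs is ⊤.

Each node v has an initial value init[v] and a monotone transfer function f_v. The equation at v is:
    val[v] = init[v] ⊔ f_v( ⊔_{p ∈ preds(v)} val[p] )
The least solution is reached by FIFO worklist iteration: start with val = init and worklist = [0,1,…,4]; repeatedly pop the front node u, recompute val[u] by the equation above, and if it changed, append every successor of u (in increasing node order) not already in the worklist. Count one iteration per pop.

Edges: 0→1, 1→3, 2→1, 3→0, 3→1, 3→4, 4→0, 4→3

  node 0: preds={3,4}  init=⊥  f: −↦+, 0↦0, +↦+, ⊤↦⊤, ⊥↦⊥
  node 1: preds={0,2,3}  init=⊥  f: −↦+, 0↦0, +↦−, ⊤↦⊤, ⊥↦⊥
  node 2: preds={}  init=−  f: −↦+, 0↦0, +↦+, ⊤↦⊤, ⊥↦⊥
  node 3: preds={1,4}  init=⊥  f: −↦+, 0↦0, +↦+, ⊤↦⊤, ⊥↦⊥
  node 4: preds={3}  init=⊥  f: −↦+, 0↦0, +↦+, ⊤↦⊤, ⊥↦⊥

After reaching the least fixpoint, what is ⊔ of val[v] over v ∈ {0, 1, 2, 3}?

⊤

Trace (13 dequeues):
  [1] u=0 | in ⊥ | out ⊥ | ==
  [2] u=1 | in − | out + | prev ⊥ | push {}
  [3] u=2 | in ⊥ | out − | ==
  [4] u=3 | in + | out + | prev ⊥ | push {0,1}
  [5] u=4 | in + | out + | prev ⊥ | push {3}
  [6] u=0 | in + | out + | prev ⊥ | push {}
  [7] u=1 | in ⊤ | out ⊤ | prev + | push {}
  [8] u=3 | in ⊤ | out ⊤ | prev + | push {0,1,4}
  [9] u=0 | in ⊤ | out ⊤ | prev + | push {}
  [10] u=1 | in ⊤ | out ⊤ | ==
  [11] u=4 | in ⊤ | out ⊤ | prev + | push {0,3}
  [12] u=0 | in ⊤ | out ⊤ | ==
  [13] u=3 | in ⊤ | out ⊤ | ==

Converged values:
  [0] ⊤
  [1] ⊤
  [2] −
  [3] ⊤
  [4] ⊤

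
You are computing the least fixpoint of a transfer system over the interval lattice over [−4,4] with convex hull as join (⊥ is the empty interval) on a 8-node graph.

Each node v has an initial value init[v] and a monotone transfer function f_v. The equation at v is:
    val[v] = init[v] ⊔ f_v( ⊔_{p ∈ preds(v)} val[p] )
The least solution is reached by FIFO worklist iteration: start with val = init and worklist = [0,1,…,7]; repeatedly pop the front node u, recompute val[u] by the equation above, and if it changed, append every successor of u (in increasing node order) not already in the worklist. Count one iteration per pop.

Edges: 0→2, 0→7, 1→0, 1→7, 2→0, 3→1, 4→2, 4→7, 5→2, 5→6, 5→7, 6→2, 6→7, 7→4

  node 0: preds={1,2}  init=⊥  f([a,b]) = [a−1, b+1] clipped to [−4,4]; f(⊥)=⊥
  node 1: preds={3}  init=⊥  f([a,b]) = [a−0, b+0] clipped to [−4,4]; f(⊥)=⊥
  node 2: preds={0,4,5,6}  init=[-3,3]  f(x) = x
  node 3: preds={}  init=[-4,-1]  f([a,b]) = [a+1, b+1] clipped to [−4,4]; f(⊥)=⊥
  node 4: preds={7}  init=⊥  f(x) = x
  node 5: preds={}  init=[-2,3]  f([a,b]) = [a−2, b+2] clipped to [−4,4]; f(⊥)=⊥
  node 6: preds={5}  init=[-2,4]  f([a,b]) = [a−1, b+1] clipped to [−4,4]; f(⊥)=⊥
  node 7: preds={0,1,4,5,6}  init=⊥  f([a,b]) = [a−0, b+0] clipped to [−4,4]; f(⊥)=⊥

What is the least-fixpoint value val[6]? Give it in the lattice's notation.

[-3,4]

Iteration log — 13 steps:
  step 1. node 0  ⊔preds=[-3,3]  new=[-4,4]  old=⊥  +wl: 
  step 2. node 1  ⊔preds=[-4,-1]  new=[-4,-1]  old=⊥  +wl: 0
  step 3. node 2  ⊔preds=[-4,4]  new=[-4,4]  old=[-3,3]  +wl: 
  step 4. node 3  ⊔preds=⊥  new=[-4,-1]  stable
  step 5. node 4  ⊔preds=⊥  new=⊥  stable
  step 6. node 5  ⊔preds=⊥  new=[-2,3]  stable
  step 7. node 6  ⊔preds=[-2,3]  new=[-3,4]  old=[-2,4]  +wl: 2
  step 8. node 7  ⊔preds=[-4,4]  new=[-4,4]  old=⊥  +wl: 4
  step 9. node 0  ⊔preds=[-4,4]  new=[-4,4]  stable
  step 10. node 2  ⊔preds=[-4,4]  new=[-4,4]  stable
  step 11. node 4  ⊔preds=[-4,4]  new=[-4,4]  old=⊥  +wl: 2,7
  step 12. node 2  ⊔preds=[-4,4]  new=[-4,4]  stable
  step 13. node 7  ⊔preds=[-4,4]  new=[-4,4]  stable

Least fixpoint reached:
  node 0: [-4,4]
  node 1: [-4,-1]
  node 2: [-4,4]
  node 3: [-4,-1]
  node 4: [-4,4]
  node 5: [-2,3]
  node 6: [-3,4]
  node 7: [-4,4]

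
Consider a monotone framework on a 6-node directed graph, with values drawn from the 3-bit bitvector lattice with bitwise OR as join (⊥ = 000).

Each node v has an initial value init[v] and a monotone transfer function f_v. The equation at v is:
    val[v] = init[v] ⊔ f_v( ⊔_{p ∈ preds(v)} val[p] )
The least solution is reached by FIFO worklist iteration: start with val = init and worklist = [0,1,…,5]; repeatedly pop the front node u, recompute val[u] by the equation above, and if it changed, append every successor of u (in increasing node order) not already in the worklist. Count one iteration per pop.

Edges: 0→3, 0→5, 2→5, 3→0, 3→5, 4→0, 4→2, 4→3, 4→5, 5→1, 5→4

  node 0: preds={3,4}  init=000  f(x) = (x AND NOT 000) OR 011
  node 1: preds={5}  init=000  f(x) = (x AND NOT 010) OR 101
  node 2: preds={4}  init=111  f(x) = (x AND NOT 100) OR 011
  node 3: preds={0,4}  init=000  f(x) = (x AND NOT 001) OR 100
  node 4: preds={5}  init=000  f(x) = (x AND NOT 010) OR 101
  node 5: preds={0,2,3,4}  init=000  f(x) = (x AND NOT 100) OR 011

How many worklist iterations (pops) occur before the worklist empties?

Worklist (12 pops):
  #1 pop 0: in=000 → 011 (was 000); enqueue []
  #2 pop 1: in=000 → 101 (was 000); enqueue []
  #3 pop 2: in=000 → 111 (no change)
  #4 pop 3: in=011 → 110 (was 000); enqueue [0]
  #5 pop 4: in=000 → 101 (was 000); enqueue [2,3]
  #6 pop 5: in=111 → 011 (was 000); enqueue [1,4]
  #7 pop 0: in=111 → 111 (was 011); enqueue [5]
  #8 pop 2: in=101 → 111 (no change)
  #9 pop 3: in=111 → 110 (no change)
  #10 pop 1: in=011 → 101 (no change)
  #11 pop 4: in=011 → 101 (no change)
  #12 pop 5: in=111 → 011 (no change)

Fixpoint:
  val[0] = 111
  val[1] = 101
  val[2] = 111
  val[3] = 110
  val[4] = 101
  val[5] = 011

12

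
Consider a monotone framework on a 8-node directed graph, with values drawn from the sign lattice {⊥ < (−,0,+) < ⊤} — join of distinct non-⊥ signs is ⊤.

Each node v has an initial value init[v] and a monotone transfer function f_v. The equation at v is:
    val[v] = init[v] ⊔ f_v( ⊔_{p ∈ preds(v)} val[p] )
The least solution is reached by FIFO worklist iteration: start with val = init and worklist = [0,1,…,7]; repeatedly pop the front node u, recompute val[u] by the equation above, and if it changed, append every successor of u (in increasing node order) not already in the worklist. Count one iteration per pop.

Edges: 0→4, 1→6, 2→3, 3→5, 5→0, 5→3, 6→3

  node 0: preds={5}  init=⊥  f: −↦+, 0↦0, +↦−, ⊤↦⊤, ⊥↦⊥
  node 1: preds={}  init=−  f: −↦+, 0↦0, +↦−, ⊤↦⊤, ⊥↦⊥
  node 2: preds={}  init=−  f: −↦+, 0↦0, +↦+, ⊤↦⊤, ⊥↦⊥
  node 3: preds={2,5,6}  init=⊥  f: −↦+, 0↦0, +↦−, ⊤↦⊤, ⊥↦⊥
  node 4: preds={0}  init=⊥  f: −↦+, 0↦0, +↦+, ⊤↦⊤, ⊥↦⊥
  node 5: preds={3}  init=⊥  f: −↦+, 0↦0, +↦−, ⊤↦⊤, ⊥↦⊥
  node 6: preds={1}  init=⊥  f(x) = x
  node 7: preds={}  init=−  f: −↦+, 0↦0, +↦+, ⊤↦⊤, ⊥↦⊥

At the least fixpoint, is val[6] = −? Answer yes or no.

yes

Trace (11 dequeues):
  [1] u=0 | in ⊥ | out ⊥ | ==
  [2] u=1 | in ⊥ | out − | ==
  [3] u=2 | in ⊥ | out − | ==
  [4] u=3 | in − | out + | prev ⊥ | push {}
  [5] u=4 | in ⊥ | out ⊥ | ==
  [6] u=5 | in + | out − | prev ⊥ | push {0,3}
  [7] u=6 | in − | out − | prev ⊥ | push {}
  [8] u=7 | in ⊥ | out − | ==
  [9] u=0 | in − | out + | prev ⊥ | push {4}
  [10] u=3 | in − | out + | ==
  [11] u=4 | in + | out + | prev ⊥ | push {}

Converged values:
  [0] +
  [1] −
  [2] −
  [3] +
  [4] +
  [5] −
  [6] −
  [7] −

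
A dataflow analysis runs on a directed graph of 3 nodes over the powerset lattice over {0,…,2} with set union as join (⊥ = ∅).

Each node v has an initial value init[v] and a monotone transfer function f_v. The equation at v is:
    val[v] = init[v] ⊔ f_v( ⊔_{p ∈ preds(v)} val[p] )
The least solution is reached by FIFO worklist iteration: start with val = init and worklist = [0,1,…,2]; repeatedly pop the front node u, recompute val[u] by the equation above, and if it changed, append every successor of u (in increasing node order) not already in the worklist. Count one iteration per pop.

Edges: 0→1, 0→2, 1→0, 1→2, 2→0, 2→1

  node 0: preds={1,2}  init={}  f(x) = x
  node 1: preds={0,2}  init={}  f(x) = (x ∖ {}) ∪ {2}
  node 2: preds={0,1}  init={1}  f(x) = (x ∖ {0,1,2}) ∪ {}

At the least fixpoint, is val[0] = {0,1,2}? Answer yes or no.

Trace (6 dequeues):
  [1] u=0 | in {1} | out {1} | prev {} | push {}
  [2] u=1 | in {1} | out {1,2} | prev {} | push {0}
  [3] u=2 | in {1,2} | out {1} | ==
  [4] u=0 | in {1,2} | out {1,2} | prev {1} | push {1,2}
  [5] u=1 | in {1,2} | out {1,2} | ==
  [6] u=2 | in {1,2} | out {1} | ==

Converged values:
  [0] {1,2}
  [1] {1,2}
  [2] {1}

no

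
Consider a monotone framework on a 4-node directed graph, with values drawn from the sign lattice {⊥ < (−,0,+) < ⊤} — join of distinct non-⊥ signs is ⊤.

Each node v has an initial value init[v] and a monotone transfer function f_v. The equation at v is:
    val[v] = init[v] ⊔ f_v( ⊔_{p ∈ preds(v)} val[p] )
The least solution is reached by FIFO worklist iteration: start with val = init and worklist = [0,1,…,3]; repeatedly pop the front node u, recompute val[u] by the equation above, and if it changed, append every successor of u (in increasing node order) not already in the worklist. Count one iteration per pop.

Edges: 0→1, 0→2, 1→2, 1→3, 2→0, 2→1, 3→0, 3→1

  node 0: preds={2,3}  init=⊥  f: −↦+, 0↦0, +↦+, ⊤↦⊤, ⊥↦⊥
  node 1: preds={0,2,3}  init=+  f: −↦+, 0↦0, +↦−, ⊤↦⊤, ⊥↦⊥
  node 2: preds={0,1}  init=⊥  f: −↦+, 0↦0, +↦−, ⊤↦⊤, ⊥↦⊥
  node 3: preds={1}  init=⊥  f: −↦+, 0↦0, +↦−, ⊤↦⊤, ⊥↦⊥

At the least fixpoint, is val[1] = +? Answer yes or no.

Worklist (11 pops):
  #1 pop 0: in=⊥ → ⊥ (no change)
  #2 pop 1: in=⊥ → + (no change)
  #3 pop 2: in=+ → − (was ⊥); enqueue [0,1]
  #4 pop 3: in=+ → − (was ⊥); enqueue []
  #5 pop 0: in=− → + (was ⊥); enqueue [2]
  #6 pop 1: in=⊤ → ⊤ (was +); enqueue [3]
  #7 pop 2: in=⊤ → ⊤ (was −); enqueue [0,1]
  #8 pop 3: in=⊤ → ⊤ (was −); enqueue []
  #9 pop 0: in=⊤ → ⊤ (was +); enqueue [2]
  #10 pop 1: in=⊤ → ⊤ (no change)
  #11 pop 2: in=⊤ → ⊤ (no change)

Fixpoint:
  val[0] = ⊤
  val[1] = ⊤
  val[2] = ⊤
  val[3] = ⊤

no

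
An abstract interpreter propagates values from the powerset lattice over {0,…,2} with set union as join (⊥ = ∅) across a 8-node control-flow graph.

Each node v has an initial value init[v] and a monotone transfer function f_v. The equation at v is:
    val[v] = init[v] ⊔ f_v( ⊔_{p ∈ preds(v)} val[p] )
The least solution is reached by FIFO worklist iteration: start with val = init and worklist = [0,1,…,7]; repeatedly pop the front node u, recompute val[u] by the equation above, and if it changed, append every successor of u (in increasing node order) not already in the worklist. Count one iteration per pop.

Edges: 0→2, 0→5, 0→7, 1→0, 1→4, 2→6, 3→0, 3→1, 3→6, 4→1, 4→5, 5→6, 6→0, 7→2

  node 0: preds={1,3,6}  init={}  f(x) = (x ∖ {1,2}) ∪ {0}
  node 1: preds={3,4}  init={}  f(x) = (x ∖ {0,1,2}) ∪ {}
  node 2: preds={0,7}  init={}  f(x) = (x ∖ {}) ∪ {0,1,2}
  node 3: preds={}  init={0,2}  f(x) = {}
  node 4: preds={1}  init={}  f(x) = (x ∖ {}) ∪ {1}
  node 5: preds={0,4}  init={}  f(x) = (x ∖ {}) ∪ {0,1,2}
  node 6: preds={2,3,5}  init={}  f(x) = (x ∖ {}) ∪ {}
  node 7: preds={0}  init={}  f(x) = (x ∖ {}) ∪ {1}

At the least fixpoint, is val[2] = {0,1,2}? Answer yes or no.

yes

Worklist (11 pops):
  #1 pop 0: in={0,2} → {0} (was {}); enqueue []
  #2 pop 1: in={0,2} → {} (no change)
  #3 pop 2: in={0} → {0,1,2} (was {}); enqueue []
  #4 pop 3: in={} → {0,2} (no change)
  #5 pop 4: in={} → {1} (was {}); enqueue [1]
  #6 pop 5: in={0,1} → {0,1,2} (was {}); enqueue []
  #7 pop 6: in={0,1,2} → {0,1,2} (was {}); enqueue [0]
  #8 pop 7: in={0} → {0,1} (was {}); enqueue [2]
  #9 pop 1: in={0,1,2} → {} (no change)
  #10 pop 0: in={0,1,2} → {0} (no change)
  #11 pop 2: in={0,1} → {0,1,2} (no change)

Fixpoint:
  val[0] = {0}
  val[1] = {}
  val[2] = {0,1,2}
  val[3] = {0,2}
  val[4] = {1}
  val[5] = {0,1,2}
  val[6] = {0,1,2}
  val[7] = {0,1}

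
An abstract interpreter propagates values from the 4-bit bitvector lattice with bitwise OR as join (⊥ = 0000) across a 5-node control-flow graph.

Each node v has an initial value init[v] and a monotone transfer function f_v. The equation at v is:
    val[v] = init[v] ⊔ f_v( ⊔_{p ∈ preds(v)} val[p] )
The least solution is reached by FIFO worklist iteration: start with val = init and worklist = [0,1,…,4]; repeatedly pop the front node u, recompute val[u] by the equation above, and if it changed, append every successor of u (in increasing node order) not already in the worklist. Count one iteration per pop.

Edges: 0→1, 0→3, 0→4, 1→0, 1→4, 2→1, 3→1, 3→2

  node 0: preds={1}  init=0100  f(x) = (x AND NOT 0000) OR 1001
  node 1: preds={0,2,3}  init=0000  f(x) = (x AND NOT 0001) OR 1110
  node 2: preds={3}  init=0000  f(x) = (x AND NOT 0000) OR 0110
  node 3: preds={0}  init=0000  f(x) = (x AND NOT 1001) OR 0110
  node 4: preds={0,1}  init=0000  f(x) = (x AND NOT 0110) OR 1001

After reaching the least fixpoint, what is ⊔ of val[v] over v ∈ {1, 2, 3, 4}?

Trace (10 dequeues):
  [1] u=0 | in 0000 | out 1101 | prev 0100 | push {}
  [2] u=1 | in 1101 | out 1110 | prev 0000 | push {0}
  [3] u=2 | in 0000 | out 0110 | prev 0000 | push {1}
  [4] u=3 | in 1101 | out 0110 | prev 0000 | push {2}
  [5] u=4 | in 1111 | out 1001 | prev 0000 | push {}
  [6] u=0 | in 1110 | out 1111 | prev 1101 | push {3,4}
  [7] u=1 | in 1111 | out 1110 | ==
  [8] u=2 | in 0110 | out 0110 | ==
  [9] u=3 | in 1111 | out 0110 | ==
  [10] u=4 | in 1111 | out 1001 | ==

Converged values:
  [0] 1111
  [1] 1110
  [2] 0110
  [3] 0110
  [4] 1001

1111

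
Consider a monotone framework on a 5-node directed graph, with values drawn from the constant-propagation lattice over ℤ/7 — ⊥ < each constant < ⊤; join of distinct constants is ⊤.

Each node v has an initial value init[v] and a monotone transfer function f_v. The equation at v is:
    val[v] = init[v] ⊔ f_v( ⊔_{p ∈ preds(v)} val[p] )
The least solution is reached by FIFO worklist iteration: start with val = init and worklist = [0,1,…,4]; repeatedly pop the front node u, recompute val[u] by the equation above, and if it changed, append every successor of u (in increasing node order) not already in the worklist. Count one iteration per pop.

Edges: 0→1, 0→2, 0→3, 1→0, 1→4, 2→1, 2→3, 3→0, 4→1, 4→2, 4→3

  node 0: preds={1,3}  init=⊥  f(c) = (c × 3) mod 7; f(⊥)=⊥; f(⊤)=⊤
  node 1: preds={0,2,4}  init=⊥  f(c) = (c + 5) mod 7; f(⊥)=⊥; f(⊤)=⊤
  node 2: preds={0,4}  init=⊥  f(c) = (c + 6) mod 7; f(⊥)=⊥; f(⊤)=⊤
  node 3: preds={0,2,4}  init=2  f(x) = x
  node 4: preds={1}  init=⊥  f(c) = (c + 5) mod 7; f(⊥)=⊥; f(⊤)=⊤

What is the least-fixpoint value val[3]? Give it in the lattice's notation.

Trace (14 dequeues):
  [1] u=0 | in 2 | out 6 | prev ⊥ | push {}
  [2] u=1 | in 6 | out 4 | prev ⊥ | push {0}
  [3] u=2 | in 6 | out 5 | prev ⊥ | push {1}
  [4] u=3 | in ⊤ | out ⊤ | prev 2 | push {}
  [5] u=4 | in 4 | out 2 | prev ⊥ | push {2,3}
  [6] u=0 | in ⊤ | out ⊤ | prev 6 | push {}
  [7] u=1 | in ⊤ | out ⊤ | prev 4 | push {0,4}
  [8] u=2 | in ⊤ | out ⊤ | prev 5 | push {1}
  [9] u=3 | in ⊤ | out ⊤ | ==
  [10] u=0 | in ⊤ | out ⊤ | ==
  [11] u=4 | in ⊤ | out ⊤ | prev 2 | push {2,3}
  [12] u=1 | in ⊤ | out ⊤ | ==
  [13] u=2 | in ⊤ | out ⊤ | ==
  [14] u=3 | in ⊤ | out ⊤ | ==

Converged values:
  [0] ⊤
  [1] ⊤
  [2] ⊤
  [3] ⊤
  [4] ⊤

⊤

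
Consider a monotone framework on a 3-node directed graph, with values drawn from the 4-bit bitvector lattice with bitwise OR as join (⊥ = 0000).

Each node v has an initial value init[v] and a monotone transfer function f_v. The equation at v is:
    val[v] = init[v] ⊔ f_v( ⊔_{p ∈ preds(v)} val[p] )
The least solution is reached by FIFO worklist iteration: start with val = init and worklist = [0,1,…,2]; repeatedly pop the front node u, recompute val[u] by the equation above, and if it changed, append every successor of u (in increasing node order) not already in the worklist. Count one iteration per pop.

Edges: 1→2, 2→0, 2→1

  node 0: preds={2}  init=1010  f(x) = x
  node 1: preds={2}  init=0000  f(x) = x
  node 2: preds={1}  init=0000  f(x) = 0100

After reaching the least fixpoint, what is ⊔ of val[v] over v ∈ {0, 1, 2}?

1110

Worklist (6 pops):
  #1 pop 0: in=0000 → 1010 (no change)
  #2 pop 1: in=0000 → 0000 (no change)
  #3 pop 2: in=0000 → 0100 (was 0000); enqueue [0,1]
  #4 pop 0: in=0100 → 1110 (was 1010); enqueue []
  #5 pop 1: in=0100 → 0100 (was 0000); enqueue [2]
  #6 pop 2: in=0100 → 0100 (no change)

Fixpoint:
  val[0] = 1110
  val[1] = 0100
  val[2] = 0100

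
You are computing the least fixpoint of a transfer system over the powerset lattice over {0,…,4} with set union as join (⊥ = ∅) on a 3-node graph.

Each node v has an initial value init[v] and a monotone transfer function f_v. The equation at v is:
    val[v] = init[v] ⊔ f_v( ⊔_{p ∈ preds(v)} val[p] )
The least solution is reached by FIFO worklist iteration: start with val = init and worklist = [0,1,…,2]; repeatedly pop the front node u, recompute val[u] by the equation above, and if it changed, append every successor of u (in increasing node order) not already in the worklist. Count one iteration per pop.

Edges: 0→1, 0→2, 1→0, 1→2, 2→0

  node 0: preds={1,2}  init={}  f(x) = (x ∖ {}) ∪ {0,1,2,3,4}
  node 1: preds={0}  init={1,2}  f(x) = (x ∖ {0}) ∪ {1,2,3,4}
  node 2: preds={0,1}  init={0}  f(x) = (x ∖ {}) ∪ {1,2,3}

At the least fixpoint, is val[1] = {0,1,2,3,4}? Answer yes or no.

no

Trace (4 dequeues):
  [1] u=0 | in {0,1,2} | out {0,1,2,3,4} | prev {} | push {}
  [2] u=1 | in {0,1,2,3,4} | out {1,2,3,4} | prev {1,2} | push {0}
  [3] u=2 | in {0,1,2,3,4} | out {0,1,2,3,4} | prev {0} | push {}
  [4] u=0 | in {0,1,2,3,4} | out {0,1,2,3,4} | ==

Converged values:
  [0] {0,1,2,3,4}
  [1] {1,2,3,4}
  [2] {0,1,2,3,4}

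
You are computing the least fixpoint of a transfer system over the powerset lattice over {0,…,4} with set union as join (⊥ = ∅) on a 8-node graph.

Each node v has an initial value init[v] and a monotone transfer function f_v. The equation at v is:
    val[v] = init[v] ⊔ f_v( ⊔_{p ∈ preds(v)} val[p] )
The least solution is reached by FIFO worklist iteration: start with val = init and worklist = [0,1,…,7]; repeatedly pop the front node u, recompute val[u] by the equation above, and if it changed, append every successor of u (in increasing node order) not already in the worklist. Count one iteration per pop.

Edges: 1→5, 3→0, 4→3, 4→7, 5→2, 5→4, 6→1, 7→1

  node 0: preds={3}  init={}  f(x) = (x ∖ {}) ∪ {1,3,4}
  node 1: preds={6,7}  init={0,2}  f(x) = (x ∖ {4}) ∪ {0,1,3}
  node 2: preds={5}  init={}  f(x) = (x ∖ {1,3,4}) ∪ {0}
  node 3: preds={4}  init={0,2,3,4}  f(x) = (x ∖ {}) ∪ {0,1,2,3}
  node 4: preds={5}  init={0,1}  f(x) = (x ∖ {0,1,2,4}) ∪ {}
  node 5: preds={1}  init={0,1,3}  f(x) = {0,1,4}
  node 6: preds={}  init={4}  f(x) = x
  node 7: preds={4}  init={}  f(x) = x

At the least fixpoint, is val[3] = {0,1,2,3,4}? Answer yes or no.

Worklist (13 pops):
  #1 pop 0: in={0,2,3,4} → {0,1,2,3,4} (was {}); enqueue []
  #2 pop 1: in={4} → {0,1,2,3} (was {0,2}); enqueue []
  #3 pop 2: in={0,1,3} → {0} (was {}); enqueue []
  #4 pop 3: in={0,1} → {0,1,2,3,4} (was {0,2,3,4}); enqueue [0]
  #5 pop 4: in={0,1,3} → {0,1,3} (was {0,1}); enqueue [3]
  #6 pop 5: in={0,1,2,3} → {0,1,3,4} (was {0,1,3}); enqueue [2,4]
  #7 pop 6: in={} → {4} (no change)
  #8 pop 7: in={0,1,3} → {0,1,3} (was {}); enqueue [1]
  #9 pop 0: in={0,1,2,3,4} → {0,1,2,3,4} (no change)
  #10 pop 3: in={0,1,3} → {0,1,2,3,4} (no change)
  #11 pop 2: in={0,1,3,4} → {0} (no change)
  #12 pop 4: in={0,1,3,4} → {0,1,3} (no change)
  #13 pop 1: in={0,1,3,4} → {0,1,2,3} (no change)

Fixpoint:
  val[0] = {0,1,2,3,4}
  val[1] = {0,1,2,3}
  val[2] = {0}
  val[3] = {0,1,2,3,4}
  val[4] = {0,1,3}
  val[5] = {0,1,3,4}
  val[6] = {4}
  val[7] = {0,1,3}

yes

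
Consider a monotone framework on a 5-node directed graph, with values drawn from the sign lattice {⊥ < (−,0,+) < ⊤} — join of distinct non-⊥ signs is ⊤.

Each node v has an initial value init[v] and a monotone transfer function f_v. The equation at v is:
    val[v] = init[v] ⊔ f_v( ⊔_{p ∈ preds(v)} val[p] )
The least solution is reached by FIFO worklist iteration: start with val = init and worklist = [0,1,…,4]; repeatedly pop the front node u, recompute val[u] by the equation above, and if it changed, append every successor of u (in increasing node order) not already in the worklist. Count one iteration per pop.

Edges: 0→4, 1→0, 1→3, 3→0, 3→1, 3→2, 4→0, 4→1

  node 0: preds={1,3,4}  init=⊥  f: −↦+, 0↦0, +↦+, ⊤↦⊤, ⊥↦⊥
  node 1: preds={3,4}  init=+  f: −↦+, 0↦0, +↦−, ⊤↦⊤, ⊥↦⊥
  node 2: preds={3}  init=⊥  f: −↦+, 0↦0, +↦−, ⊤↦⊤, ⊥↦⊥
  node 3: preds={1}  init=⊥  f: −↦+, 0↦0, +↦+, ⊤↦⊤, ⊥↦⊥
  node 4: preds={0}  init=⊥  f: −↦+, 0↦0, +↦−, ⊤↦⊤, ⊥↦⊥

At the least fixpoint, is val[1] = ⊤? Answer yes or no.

Worklist (14 pops):
  #1 pop 0: in=+ → + (was ⊥); enqueue []
  #2 pop 1: in=⊥ → + (no change)
  #3 pop 2: in=⊥ → ⊥ (no change)
  #4 pop 3: in=+ → + (was ⊥); enqueue [0,1,2]
  #5 pop 4: in=+ → − (was ⊥); enqueue []
  #6 pop 0: in=⊤ → ⊤ (was +); enqueue [4]
  #7 pop 1: in=⊤ → ⊤ (was +); enqueue [0,3]
  #8 pop 2: in=+ → − (was ⊥); enqueue []
  #9 pop 4: in=⊤ → ⊤ (was −); enqueue [1]
  #10 pop 0: in=⊤ → ⊤ (no change)
  #11 pop 3: in=⊤ → ⊤ (was +); enqueue [0,2]
  #12 pop 1: in=⊤ → ⊤ (no change)
  #13 pop 0: in=⊤ → ⊤ (no change)
  #14 pop 2: in=⊤ → ⊤ (was −); enqueue []

Fixpoint:
  val[0] = ⊤
  val[1] = ⊤
  val[2] = ⊤
  val[3] = ⊤
  val[4] = ⊤

yes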